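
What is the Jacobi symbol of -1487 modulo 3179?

(-1487/3179)
  = (1692/3179)    [-1487 ≡ 1692 mod 3179]
  = (423/3179)    [3179 ≡ 3 mod 8 ⇒ (2/3179)^2 = +1]
  = -(3179/423)    [QR: both ≡ 3 mod 4, sign flips]
  = -(218/423)    [3179 ≡ 218 mod 423]
  = -(109/423)    [423 ≡ 7 mod 8 ⇒ (2/423) = +1]
  = -(423/109)    [QR: 109 ≡ 1 mod 4, sign kept]
  = -(96/109)    [423 ≡ 96 mod 109]
  = (3/109)    [109 ≡ 5 mod 8 ⇒ (2/109)^5 = -1]
  = (109/3)    [QR: 109 ≡ 1 mod 4, sign kept]
  = (1/3)    [109 ≡ 1 mod 3]
  = 1    [(1/3) = 1]

1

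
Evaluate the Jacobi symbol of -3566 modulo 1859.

(-3566/1859)
  = (152/1859)    [-3566 ≡ 152 mod 1859]
  = -(19/1859)    [1859 ≡ 3 mod 8 ⇒ (2/1859)^3 = -1]
  = (1859/19)    [QR: both ≡ 3 mod 4, sign flips]
  = (16/19)    [1859 ≡ 16 mod 19]
  = (1/19)    [19 ≡ 3 mod 8 ⇒ (2/19)^4 = +1]
  = 1    [(1/19) = 1]

1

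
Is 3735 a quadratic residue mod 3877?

3877 ≡ 1 (mod 4), so quadratic reciprocity gives (3735/3877) = (3877/3735). Reduce: 3877 ≡ 142 (mod 3735). Now have (142/3735).
Factor out 2: 142 = 2·71. Since 3735 ≡ 7 (mod 8), (2/3735) = +1. Now have (71/3735).
Both 71 ≡ 3 and 3735 ≡ 3 (mod 4), so reciprocity gives (71/3735) = -(3735/71). Reduce: 3735 ≡ 43 (mod 71). Now have -(43/71).
Both 43 ≡ 3 and 71 ≡ 3 (mod 4), so reciprocity gives (43/71) = -(71/43). Reduce: 71 ≡ 28 (mod 43). Now have (28/43).
Factor out 2: 28 = 2^2·7. Since 43 ≡ 3 (mod 8), (2/43) = -1, and (2/43)^2 = +1. Now have (7/43).
Both 7 ≡ 3 and 43 ≡ 3 (mod 4), so reciprocity gives (7/43) = -(43/7). Reduce: 43 ≡ 1 (mod 7). Now have -(1/7).
(1/7) = 1. Collecting the sign factors: -1.
(3735/3877) = -1, and 3877 is prime, so 3735 is not a quadratic residue mod 3877.

no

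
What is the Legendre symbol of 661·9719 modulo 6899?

By multiplicativity, (661·9719/6899) = (661/6899)·(9719/6899).
First factor (661/6899):
661 ≡ 1 (mod 4), so quadratic reciprocity gives (661/6899) = (6899/661). Reduce: 6899 ≡ 289 (mod 661). Now have (289/661).
289 ≡ 1 (mod 4), so quadratic reciprocity gives (289/661) = (661/289). Reduce: 661 ≡ 83 (mod 289). Now have (83/289).
289 ≡ 1 (mod 4), so quadratic reciprocity gives (83/289) = (289/83). Reduce: 289 ≡ 40 (mod 83). Now have (40/83).
Factor out 2: 40 = 2^3·5. Since 83 ≡ 3 (mod 8), (2/83) = -1, and (2/83)^3 = -1. Now have -(5/83).
5 ≡ 1 (mod 4), so quadratic reciprocity gives (5/83) = (83/5). Reduce: 83 ≡ 3 (mod 5). Now have -(3/5).
5 ≡ 1 (mod 4), so quadratic reciprocity gives (3/5) = (5/3). Reduce: 5 ≡ 2 (mod 3). Now have -(2/3).
Factor out 2: 2 = 2. Since 3 ≡ 3 (mod 8), (2/3) = -1. Now have (1/3).
(1/3) = 1. Collecting the sign factors: 1.
Second factor (9719/6899):
Reduce the numerator: 9719 ≡ 2820 (mod 6899), so (9719/6899) = (2820/6899).
Factor out 2: 2820 = 2^2·705. Since 6899 ≡ 3 (mod 8), (2/6899) = -1, and (2/6899)^2 = +1. Now have (705/6899).
705 ≡ 1 (mod 4), so quadratic reciprocity gives (705/6899) = (6899/705). Reduce: 6899 ≡ 554 (mod 705). Now have (554/705).
Factor out 2: 554 = 2·277. Since 705 ≡ 1 (mod 8), (2/705) = +1. Now have (277/705).
277 ≡ 1 (mod 4), so quadratic reciprocity gives (277/705) = (705/277). Reduce: 705 ≡ 151 (mod 277). Now have (151/277).
277 ≡ 1 (mod 4), so quadratic reciprocity gives (151/277) = (277/151). Reduce: 277 ≡ 126 (mod 151). Now have (126/151).
Factor out 2: 126 = 2·63. Since 151 ≡ 7 (mod 8), (2/151) = +1. Now have (63/151).
Both 63 ≡ 3 and 151 ≡ 3 (mod 4), so reciprocity gives (63/151) = -(151/63). Reduce: 151 ≡ 25 (mod 63). Now have -(25/63).
25 ≡ 1 (mod 4), so quadratic reciprocity gives (25/63) = (63/25). Reduce: 63 ≡ 13 (mod 25). Now have -(13/25).
13 ≡ 1 (mod 4), so quadratic reciprocity gives (13/25) = (25/13). Reduce: 25 ≡ 12 (mod 13). Now have -(12/13).
Factor out 2: 12 = 2^2·3. Since 13 ≡ 5 (mod 8), (2/13) = -1, and (2/13)^2 = +1. Now have -(3/13).
13 ≡ 1 (mod 4), so quadratic reciprocity gives (3/13) = (13/3). Reduce: 13 ≡ 1 (mod 3). Now have -(1/3).
(1/3) = 1. Collecting the sign factors: -1.
Product: (1)·(-1) = -1.

-1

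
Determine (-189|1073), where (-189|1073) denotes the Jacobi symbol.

-1

Pull out -1: (-189|1073) = (-1|1073)·(189|1073). Since 1073 ≡ 1 (mod 4), (-1|1073) = +1. Now have (189|1073).
189 ≡ 1 (mod 4), so quadratic reciprocity gives (189|1073) = (1073|189). Reduce: 1073 ≡ 128 (mod 189). Now have (128|189).
Factor out 2: 128 = 2^7. Since 189 ≡ 5 (mod 8), (2|189) = -1, and (2|189)^7 = -1. Now have -(1|189).
(1|189) = 1. Collecting the sign factors: -1.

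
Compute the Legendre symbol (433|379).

1

(433|379)
  = (54|379)    [433 ≡ 54 mod 379]
  = -(27|379)    [379 ≡ 3 mod 8 ⇒ (2|379) = -1]
  = (379|27)    [QR: both ≡ 3 mod 4, sign flips]
  = (1|27)    [379 ≡ 1 mod 27]
  = 1    [(1|27) = 1]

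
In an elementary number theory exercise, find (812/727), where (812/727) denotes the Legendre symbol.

-1

(812/727)
  = (85/727)    [812 ≡ 85 mod 727]
  = (727/85)    [QR: 85 ≡ 1 mod 4, sign kept]
  = (47/85)    [727 ≡ 47 mod 85]
  = (85/47)    [QR: 85 ≡ 1 mod 4, sign kept]
  = (38/47)    [85 ≡ 38 mod 47]
  = (19/47)    [47 ≡ 7 mod 8 ⇒ (2/47) = +1]
  = -(47/19)    [QR: both ≡ 3 mod 4, sign flips]
  = -(9/19)    [47 ≡ 9 mod 19]
  = -(19/9)    [QR: 9 ≡ 1 mod 4, sign kept]
  = -(1/9)    [19 ≡ 1 mod 9]
  = -1    [(1/9) = 1]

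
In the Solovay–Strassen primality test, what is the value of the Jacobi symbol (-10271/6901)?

Pull out -1: (-10271/6901) = (-1/6901)·(10271/6901). Since 6901 ≡ 1 (mod 4), (-1/6901) = +1. Now have (10271/6901).
Reduce the numerator: 10271 ≡ 3370 (mod 6901), so (10271/6901) = (3370/6901).
Factor out 2: 3370 = 2·1685. Since 6901 ≡ 5 (mod 8), (2/6901) = -1. Now have -(1685/6901).
1685 ≡ 1 (mod 4), so quadratic reciprocity gives (1685/6901) = (6901/1685). Reduce: 6901 ≡ 161 (mod 1685). Now have -(161/1685).
161 ≡ 1 (mod 4), so quadratic reciprocity gives (161/1685) = (1685/161). Reduce: 1685 ≡ 75 (mod 161). Now have -(75/161).
161 ≡ 1 (mod 4), so quadratic reciprocity gives (75/161) = (161/75). Reduce: 161 ≡ 11 (mod 75). Now have -(11/75).
Both 11 ≡ 3 and 75 ≡ 3 (mod 4), so reciprocity gives (11/75) = -(75/11). Reduce: 75 ≡ 9 (mod 11). Now have (9/11).
9 ≡ 1 (mod 4), so quadratic reciprocity gives (9/11) = (11/9). Reduce: 11 ≡ 2 (mod 9). Now have (2/9).
Factor out 2: 2 = 2. Since 9 ≡ 1 (mod 8), (2/9) = +1. Now have (1/9).
(1/9) = 1. Collecting the sign factors: 1.

1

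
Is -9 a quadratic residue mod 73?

Reduce the numerator: -9 ≡ 64 (mod 73), so (-9/73) = (64/73).
Factor out 2: 64 = 2^6. Since 73 ≡ 1 (mod 8), (2/73) = +1, and (2/73)^6 = +1. Now have (1/73).
(1/73) = 1. Collecting the sign factors: 1.
The Legendre symbol is 1, so x^2 ≡ -9 (mod 73) has solution.

yes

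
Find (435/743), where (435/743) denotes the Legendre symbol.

1

Both 435 ≡ 3 and 743 ≡ 3 (mod 4), so reciprocity gives (435/743) = -(743/435). Reduce: 743 ≡ 308 (mod 435). Now have -(308/435).
Factor out 2: 308 = 2^2·77. Since 435 ≡ 3 (mod 8), (2/435) = -1, and (2/435)^2 = +1. Now have -(77/435).
77 ≡ 1 (mod 4), so quadratic reciprocity gives (77/435) = (435/77). Reduce: 435 ≡ 50 (mod 77). Now have -(50/77).
Factor out 2: 50 = 2·25. Since 77 ≡ 5 (mod 8), (2/77) = -1. Now have (25/77).
25 ≡ 1 (mod 4), so quadratic reciprocity gives (25/77) = (77/25). Reduce: 77 ≡ 2 (mod 25). Now have (2/25).
Factor out 2: 2 = 2. Since 25 ≡ 1 (mod 8), (2/25) = +1. Now have (1/25).
(1/25) = 1. Collecting the sign factors: 1.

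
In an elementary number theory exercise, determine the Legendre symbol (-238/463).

(-238/463)
  = (225/463)    [-238 ≡ 225 mod 463]
  = (463/225)    [QR: 225 ≡ 1 mod 4, sign kept]
  = (13/225)    [463 ≡ 13 mod 225]
  = (225/13)    [QR: 13 ≡ 1 mod 4, sign kept]
  = (4/13)    [225 ≡ 4 mod 13]
  = (1/13)    [13 ≡ 5 mod 8 ⇒ (2/13)^2 = +1]
  = 1    [(1/13) = 1]

1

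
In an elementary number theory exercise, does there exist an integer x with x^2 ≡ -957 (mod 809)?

(-957/809)
  = (661/809)    [-957 ≡ 661 mod 809]
  = (809/661)    [QR: 661 ≡ 1 mod 4, sign kept]
  = (148/661)    [809 ≡ 148 mod 661]
  = (37/661)    [661 ≡ 5 mod 8 ⇒ (2/661)^2 = +1]
  = (661/37)    [QR: 37 ≡ 1 mod 4, sign kept]
  = (32/37)    [661 ≡ 32 mod 37]
  = -(1/37)    [37 ≡ 5 mod 8 ⇒ (2/37)^5 = -1]
  = -1    [(1/37) = 1]
(-957/809) = -1, and 809 is prime, so -957 is not a quadratic residue mod 809.

no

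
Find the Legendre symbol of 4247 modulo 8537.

8537 ≡ 1 (mod 4), so quadratic reciprocity gives (4247 / 8537) = (8537 / 4247). Reduce: 8537 ≡ 43 (mod 4247). Now have (43 / 4247).
Both 43 ≡ 3 and 4247 ≡ 3 (mod 4), so reciprocity gives (43 / 4247) = -(4247 / 43). Reduce: 4247 ≡ 33 (mod 43). Now have -(33 / 43).
33 ≡ 1 (mod 4), so quadratic reciprocity gives (33 / 43) = (43 / 33). Reduce: 43 ≡ 10 (mod 33). Now have -(10 / 33).
Factor out 2: 10 = 2·5. Since 33 ≡ 1 (mod 8), (2 / 33) = +1. Now have -(5 / 33).
5 ≡ 1 (mod 4), so quadratic reciprocity gives (5 / 33) = (33 / 5). Reduce: 33 ≡ 3 (mod 5). Now have -(3 / 5).
5 ≡ 1 (mod 4), so quadratic reciprocity gives (3 / 5) = (5 / 3). Reduce: 5 ≡ 2 (mod 3). Now have -(2 / 3).
Factor out 2: 2 = 2. Since 3 ≡ 3 (mod 8), (2 / 3) = -1. Now have (1 / 3).
(1 / 3) = 1. Collecting the sign factors: 1.

1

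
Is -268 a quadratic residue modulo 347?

no

(-268|347)
  = (79|347)    [-268 ≡ 79 mod 347]
  = -(347|79)    [QR: both ≡ 3 mod 4, sign flips]
  = -(31|79)    [347 ≡ 31 mod 79]
  = (79|31)    [QR: both ≡ 3 mod 4, sign flips]
  = (17|31)    [79 ≡ 17 mod 31]
  = (31|17)    [QR: 17 ≡ 1 mod 4, sign kept]
  = (14|17)    [31 ≡ 14 mod 17]
  = (7|17)    [17 ≡ 1 mod 8 ⇒ (2|17) = +1]
  = (17|7)    [QR: 17 ≡ 1 mod 4, sign kept]
  = (3|7)    [17 ≡ 3 mod 7]
  = -(7|3)    [QR: both ≡ 3 mod 4, sign flips]
  = -(1|3)    [7 ≡ 1 mod 3]
  = -1    [(1|3) = 1]
(-268|347) = -1, and 347 is prime, so -268 is not a quadratic residue mod 347.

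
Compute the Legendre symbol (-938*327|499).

1

By multiplicativity, (-938·327|499) = (-938|499)·(327|499).
First factor (-938|499):
(-938|499)
  = (60|499)    [-938 ≡ 60 mod 499]
  = (15|499)    [499 ≡ 3 mod 8 ⇒ (2|499)^2 = +1]
  = -(499|15)    [QR: both ≡ 3 mod 4, sign flips]
  = -(4|15)    [499 ≡ 4 mod 15]
  = -(1|15)    [15 ≡ 7 mod 8 ⇒ (2|15)^2 = +1]
  = -1    [(1|15) = 1]
Second factor (327|499):
(327|499)
  = -(499|327)    [QR: both ≡ 3 mod 4, sign flips]
  = -(172|327)    [499 ≡ 172 mod 327]
  = -(43|327)    [327 ≡ 7 mod 8 ⇒ (2|327)^2 = +1]
  = (327|43)    [QR: both ≡ 3 mod 4, sign flips]
  = (26|43)    [327 ≡ 26 mod 43]
  = -(13|43)    [43 ≡ 3 mod 8 ⇒ (2|43) = -1]
  = -(43|13)    [QR: 13 ≡ 1 mod 4, sign kept]
  = -(4|13)    [43 ≡ 4 mod 13]
  = -(1|13)    [13 ≡ 5 mod 8 ⇒ (2|13)^2 = +1]
  = -1    [(1|13) = 1]
Product: (-1)·(-1) = 1.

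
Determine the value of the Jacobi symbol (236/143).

-1

Reduce the numerator: 236 ≡ 93 (mod 143), so (236/143) = (93/143).
93 ≡ 1 (mod 4), so quadratic reciprocity gives (93/143) = (143/93). Reduce: 143 ≡ 50 (mod 93). Now have (50/93).
Factor out 2: 50 = 2·25. Since 93 ≡ 5 (mod 8), (2/93) = -1. Now have -(25/93).
25 ≡ 1 (mod 4), so quadratic reciprocity gives (25/93) = (93/25). Reduce: 93 ≡ 18 (mod 25). Now have -(18/25).
Factor out 2: 18 = 2·9. Since 25 ≡ 1 (mod 8), (2/25) = +1. Now have -(9/25).
9 ≡ 1 (mod 4), so quadratic reciprocity gives (9/25) = (25/9). Reduce: 25 ≡ 7 (mod 9). Now have -(7/9).
9 ≡ 1 (mod 4), so quadratic reciprocity gives (7/9) = (9/7). Reduce: 9 ≡ 2 (mod 7). Now have -(2/7).
Factor out 2: 2 = 2. Since 7 ≡ 7 (mod 8), (2/7) = +1. Now have -(1/7).
(1/7) = 1. Collecting the sign factors: -1.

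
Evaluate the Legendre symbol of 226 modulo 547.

-1

(226|547)
  = -(113|547)    [547 ≡ 3 mod 8 ⇒ (2|547) = -1]
  = -(547|113)    [QR: 113 ≡ 1 mod 4, sign kept]
  = -(95|113)    [547 ≡ 95 mod 113]
  = -(113|95)    [QR: 113 ≡ 1 mod 4, sign kept]
  = -(18|95)    [113 ≡ 18 mod 95]
  = -(9|95)    [95 ≡ 7 mod 8 ⇒ (2|95) = +1]
  = -(95|9)    [QR: 9 ≡ 1 mod 4, sign kept]
  = -(5|9)    [95 ≡ 5 mod 9]
  = -(9|5)    [QR: 5 ≡ 1 mod 4, sign kept]
  = -(4|5)    [9 ≡ 4 mod 5]
  = -(1|5)    [5 ≡ 5 mod 8 ⇒ (2|5)^2 = +1]
  = -1    [(1|5) = 1]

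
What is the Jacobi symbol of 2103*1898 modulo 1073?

By multiplicativity, (2103·1898 / 1073) = (2103 / 1073)·(1898 / 1073).
First factor (2103 / 1073):
(2103 / 1073)
  = (1030 / 1073)    [2103 ≡ 1030 mod 1073]
  = (515 / 1073)    [1073 ≡ 1 mod 8 ⇒ (2 / 1073) = +1]
  = (1073 / 515)    [QR: 1073 ≡ 1 mod 4, sign kept]
  = (43 / 515)    [1073 ≡ 43 mod 515]
  = -(515 / 43)    [QR: both ≡ 3 mod 4, sign flips]
  = -(42 / 43)    [515 ≡ 42 mod 43]
  = (21 / 43)    [43 ≡ 3 mod 8 ⇒ (2 / 43) = -1]
  = (43 / 21)    [QR: 21 ≡ 1 mod 4, sign kept]
  = (1 / 21)    [43 ≡ 1 mod 21]
  = 1    [(1 / 21) = 1]
Second factor (1898 / 1073):
(1898 / 1073)
  = (825 / 1073)    [1898 ≡ 825 mod 1073]
  = (1073 / 825)    [QR: 825 ≡ 1 mod 4, sign kept]
  = (248 / 825)    [1073 ≡ 248 mod 825]
  = (31 / 825)    [825 ≡ 1 mod 8 ⇒ (2 / 825)^3 = +1]
  = (825 / 31)    [QR: 825 ≡ 1 mod 4, sign kept]
  = (19 / 31)    [825 ≡ 19 mod 31]
  = -(31 / 19)    [QR: both ≡ 3 mod 4, sign flips]
  = -(12 / 19)    [31 ≡ 12 mod 19]
  = -(3 / 19)    [19 ≡ 3 mod 8 ⇒ (2 / 19)^2 = +1]
  = (19 / 3)    [QR: both ≡ 3 mod 4, sign flips]
  = (1 / 3)    [19 ≡ 1 mod 3]
  = 1    [(1 / 3) = 1]
Product: (1)·(1) = 1.

1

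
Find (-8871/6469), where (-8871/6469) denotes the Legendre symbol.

Reduce the numerator: -8871 ≡ 4067 (mod 6469), so (-8871/6469) = (4067/6469).
6469 ≡ 1 (mod 4), so quadratic reciprocity gives (4067/6469) = (6469/4067). Reduce: 6469 ≡ 2402 (mod 4067). Now have (2402/4067).
Factor out 2: 2402 = 2·1201. Since 4067 ≡ 3 (mod 8), (2/4067) = -1. Now have -(1201/4067).
1201 ≡ 1 (mod 4), so quadratic reciprocity gives (1201/4067) = (4067/1201). Reduce: 4067 ≡ 464 (mod 1201). Now have -(464/1201).
Factor out 2: 464 = 2^4·29. Since 1201 ≡ 1 (mod 8), (2/1201) = +1, and (2/1201)^4 = +1. Now have -(29/1201).
29 ≡ 1 (mod 4), so quadratic reciprocity gives (29/1201) = (1201/29). Reduce: 1201 ≡ 12 (mod 29). Now have -(12/29).
Factor out 2: 12 = 2^2·3. Since 29 ≡ 5 (mod 8), (2/29) = -1, and (2/29)^2 = +1. Now have -(3/29).
29 ≡ 1 (mod 4), so quadratic reciprocity gives (3/29) = (29/3). Reduce: 29 ≡ 2 (mod 3). Now have -(2/3).
Factor out 2: 2 = 2. Since 3 ≡ 3 (mod 8), (2/3) = -1. Now have (1/3).
(1/3) = 1. Collecting the sign factors: 1.

1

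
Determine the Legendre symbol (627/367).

-1

Reduce the numerator: 627 ≡ 260 (mod 367), so (627/367) = (260/367).
Factor out 2: 260 = 2^2·65. Since 367 ≡ 7 (mod 8), (2/367) = +1, and (2/367)^2 = +1. Now have (65/367).
65 ≡ 1 (mod 4), so quadratic reciprocity gives (65/367) = (367/65). Reduce: 367 ≡ 42 (mod 65). Now have (42/65).
Factor out 2: 42 = 2·21. Since 65 ≡ 1 (mod 8), (2/65) = +1. Now have (21/65).
21 ≡ 1 (mod 4), so quadratic reciprocity gives (21/65) = (65/21). Reduce: 65 ≡ 2 (mod 21). Now have (2/21).
Factor out 2: 2 = 2. Since 21 ≡ 5 (mod 8), (2/21) = -1. Now have -(1/21).
(1/21) = 1. Collecting the sign factors: -1.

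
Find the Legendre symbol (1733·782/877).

1

By multiplicativity, (1733·782/877) = (1733/877)·(782/877).
First factor (1733/877):
Reduce the numerator: 1733 ≡ 856 (mod 877), so (1733/877) = (856/877).
Factor out 2: 856 = 2^3·107. Since 877 ≡ 5 (mod 8), (2/877) = -1, and (2/877)^3 = -1. Now have -(107/877).
877 ≡ 1 (mod 4), so quadratic reciprocity gives (107/877) = (877/107). Reduce: 877 ≡ 21 (mod 107). Now have -(21/107).
21 ≡ 1 (mod 4), so quadratic reciprocity gives (21/107) = (107/21). Reduce: 107 ≡ 2 (mod 21). Now have -(2/21).
Factor out 2: 2 = 2. Since 21 ≡ 5 (mod 8), (2/21) = -1. Now have (1/21).
(1/21) = 1. Collecting the sign factors: 1.
Second factor (782/877):
Factor out 2: 782 = 2·391. Since 877 ≡ 5 (mod 8), (2/877) = -1. Now have -(391/877).
877 ≡ 1 (mod 4), so quadratic reciprocity gives (391/877) = (877/391). Reduce: 877 ≡ 95 (mod 391). Now have -(95/391).
Both 95 ≡ 3 and 391 ≡ 3 (mod 4), so reciprocity gives (95/391) = -(391/95). Reduce: 391 ≡ 11 (mod 95). Now have (11/95).
Both 11 ≡ 3 and 95 ≡ 3 (mod 4), so reciprocity gives (11/95) = -(95/11). Reduce: 95 ≡ 7 (mod 11). Now have -(7/11).
Both 7 ≡ 3 and 11 ≡ 3 (mod 4), so reciprocity gives (7/11) = -(11/7). Reduce: 11 ≡ 4 (mod 7). Now have (4/7).
Factor out 2: 4 = 2^2. Since 7 ≡ 7 (mod 8), (2/7) = +1, and (2/7)^2 = +1. Now have (1/7).
(1/7) = 1. Collecting the sign factors: 1.
Product: (1)·(1) = 1.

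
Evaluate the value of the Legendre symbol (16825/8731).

Reduce the numerator: 16825 ≡ 8094 (mod 8731), so (16825/8731) = (8094/8731).
Factor out 2: 8094 = 2·4047. Since 8731 ≡ 3 (mod 8), (2/8731) = -1. Now have -(4047/8731).
Both 4047 ≡ 3 and 8731 ≡ 3 (mod 4), so reciprocity gives (4047/8731) = -(8731/4047). Reduce: 8731 ≡ 637 (mod 4047). Now have (637/4047).
637 ≡ 1 (mod 4), so quadratic reciprocity gives (637/4047) = (4047/637). Reduce: 4047 ≡ 225 (mod 637). Now have (225/637).
225 ≡ 1 (mod 4), so quadratic reciprocity gives (225/637) = (637/225). Reduce: 637 ≡ 187 (mod 225). Now have (187/225).
225 ≡ 1 (mod 4), so quadratic reciprocity gives (187/225) = (225/187). Reduce: 225 ≡ 38 (mod 187). Now have (38/187).
Factor out 2: 38 = 2·19. Since 187 ≡ 3 (mod 8), (2/187) = -1. Now have -(19/187).
Both 19 ≡ 3 and 187 ≡ 3 (mod 4), so reciprocity gives (19/187) = -(187/19). Reduce: 187 ≡ 16 (mod 19). Now have (16/19).
Factor out 2: 16 = 2^4. Since 19 ≡ 3 (mod 8), (2/19) = -1, and (2/19)^4 = +1. Now have (1/19).
(1/19) = 1. Collecting the sign factors: 1.

1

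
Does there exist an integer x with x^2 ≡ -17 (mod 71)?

(-17/71)
  = (54/71)    [-17 ≡ 54 mod 71]
  = (27/71)    [71 ≡ 7 mod 8 ⇒ (2/71) = +1]
  = -(71/27)    [QR: both ≡ 3 mod 4, sign flips]
  = -(17/27)    [71 ≡ 17 mod 27]
  = -(27/17)    [QR: 17 ≡ 1 mod 4, sign kept]
  = -(10/17)    [27 ≡ 10 mod 17]
  = -(5/17)    [17 ≡ 1 mod 8 ⇒ (2/17) = +1]
  = -(17/5)    [QR: 5 ≡ 1 mod 4, sign kept]
  = -(2/5)    [17 ≡ 2 mod 5]
  = (1/5)    [5 ≡ 5 mod 8 ⇒ (2/5) = -1]
  = 1    [(1/5) = 1]
(-17/71) = 1, and 71 is prime, so -17 is a quadratic residue mod 71.

yes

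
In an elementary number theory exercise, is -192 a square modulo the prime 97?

yes

Pull out -1: (-192|97) = (-1|97)·(192|97). Since 97 ≡ 1 (mod 4), (-1|97) = +1. Now have (192|97).
Reduce the numerator: 192 ≡ 95 (mod 97), so (192|97) = (95|97).
97 ≡ 1 (mod 4), so quadratic reciprocity gives (95|97) = (97|95). Reduce: 97 ≡ 2 (mod 95). Now have (2|95).
Factor out 2: 2 = 2. Since 95 ≡ 7 (mod 8), (2|95) = +1. Now have (1|95).
(1|95) = 1. Collecting the sign factors: 1.
(-192|97) = 1, and 97 is prime, so -192 is a quadratic residue mod 97.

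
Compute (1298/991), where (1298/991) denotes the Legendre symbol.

(1298/991)
  = (307/991)    [1298 ≡ 307 mod 991]
  = -(991/307)    [QR: both ≡ 3 mod 4, sign flips]
  = -(70/307)    [991 ≡ 70 mod 307]
  = (35/307)    [307 ≡ 3 mod 8 ⇒ (2/307) = -1]
  = -(307/35)    [QR: both ≡ 3 mod 4, sign flips]
  = -(27/35)    [307 ≡ 27 mod 35]
  = (35/27)    [QR: both ≡ 3 mod 4, sign flips]
  = (8/27)    [35 ≡ 8 mod 27]
  = -(1/27)    [27 ≡ 3 mod 8 ⇒ (2/27)^3 = -1]
  = -1    [(1/27) = 1]

-1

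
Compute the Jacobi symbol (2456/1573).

1

(2456/1573)
  = (883/1573)    [2456 ≡ 883 mod 1573]
  = (1573/883)    [QR: 1573 ≡ 1 mod 4, sign kept]
  = (690/883)    [1573 ≡ 690 mod 883]
  = -(345/883)    [883 ≡ 3 mod 8 ⇒ (2/883) = -1]
  = -(883/345)    [QR: 345 ≡ 1 mod 4, sign kept]
  = -(193/345)    [883 ≡ 193 mod 345]
  = -(345/193)    [QR: 193 ≡ 1 mod 4, sign kept]
  = -(152/193)    [345 ≡ 152 mod 193]
  = -(19/193)    [193 ≡ 1 mod 8 ⇒ (2/193)^3 = +1]
  = -(193/19)    [QR: 193 ≡ 1 mod 4, sign kept]
  = -(3/19)    [193 ≡ 3 mod 19]
  = (19/3)    [QR: both ≡ 3 mod 4, sign flips]
  = (1/3)    [19 ≡ 1 mod 3]
  = 1    [(1/3) = 1]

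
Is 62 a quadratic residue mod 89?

no

Factor out 2: 62 = 2·31. Since 89 ≡ 1 (mod 8), (2|89) = +1. Now have (31|89).
89 ≡ 1 (mod 4), so quadratic reciprocity gives (31|89) = (89|31). Reduce: 89 ≡ 27 (mod 31). Now have (27|31).
Both 27 ≡ 3 and 31 ≡ 3 (mod 4), so reciprocity gives (27|31) = -(31|27). Reduce: 31 ≡ 4 (mod 27). Now have -(4|27).
Factor out 2: 4 = 2^2. Since 27 ≡ 3 (mod 8), (2|27) = -1, and (2|27)^2 = +1. Now have -(1|27).
(1|27) = 1. Collecting the sign factors: -1.
The Legendre symbol is -1, so x^2 ≡ 62 (mod 89) has no solution.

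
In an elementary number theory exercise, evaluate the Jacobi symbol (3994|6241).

1

(3994|6241)
  = (1997|6241)    [6241 ≡ 1 mod 8 ⇒ (2|6241) = +1]
  = (6241|1997)    [QR: 1997 ≡ 1 mod 4, sign kept]
  = (250|1997)    [6241 ≡ 250 mod 1997]
  = -(125|1997)    [1997 ≡ 5 mod 8 ⇒ (2|1997) = -1]
  = -(1997|125)    [QR: 125 ≡ 1 mod 4, sign kept]
  = -(122|125)    [1997 ≡ 122 mod 125]
  = (61|125)    [125 ≡ 5 mod 8 ⇒ (2|125) = -1]
  = (125|61)    [QR: 61 ≡ 1 mod 4, sign kept]
  = (3|61)    [125 ≡ 3 mod 61]
  = (61|3)    [QR: 61 ≡ 1 mod 4, sign kept]
  = (1|3)    [61 ≡ 1 mod 3]
  = 1    [(1|3) = 1]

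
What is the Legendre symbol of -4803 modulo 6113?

1

Pull out -1: (-4803 / 6113) = (-1 / 6113)·(4803 / 6113). Since 6113 ≡ 1 (mod 4), (-1 / 6113) = +1. Now have (4803 / 6113).
6113 ≡ 1 (mod 4), so quadratic reciprocity gives (4803 / 6113) = (6113 / 4803). Reduce: 6113 ≡ 1310 (mod 4803). Now have (1310 / 4803).
Factor out 2: 1310 = 2·655. Since 4803 ≡ 3 (mod 8), (2 / 4803) = -1. Now have -(655 / 4803).
Both 655 ≡ 3 and 4803 ≡ 3 (mod 4), so reciprocity gives (655 / 4803) = -(4803 / 655). Reduce: 4803 ≡ 218 (mod 655). Now have (218 / 655).
Factor out 2: 218 = 2·109. Since 655 ≡ 7 (mod 8), (2 / 655) = +1. Now have (109 / 655).
109 ≡ 1 (mod 4), so quadratic reciprocity gives (109 / 655) = (655 / 109). Reduce: 655 ≡ 1 (mod 109). Now have (1 / 109).
(1 / 109) = 1. Collecting the sign factors: 1.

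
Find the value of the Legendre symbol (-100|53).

(-100|53)
  = (6|53)    [-100 ≡ 6 mod 53]
  = -(3|53)    [53 ≡ 5 mod 8 ⇒ (2|53) = -1]
  = -(53|3)    [QR: 53 ≡ 1 mod 4, sign kept]
  = -(2|3)    [53 ≡ 2 mod 3]
  = (1|3)    [3 ≡ 3 mod 8 ⇒ (2|3) = -1]
  = 1    [(1|3) = 1]

1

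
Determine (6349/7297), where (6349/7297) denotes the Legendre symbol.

(6349/7297)
  = (7297/6349)    [QR: 6349 ≡ 1 mod 4, sign kept]
  = (948/6349)    [7297 ≡ 948 mod 6349]
  = (237/6349)    [6349 ≡ 5 mod 8 ⇒ (2/6349)^2 = +1]
  = (6349/237)    [QR: 237 ≡ 1 mod 4, sign kept]
  = (187/237)    [6349 ≡ 187 mod 237]
  = (237/187)    [QR: 237 ≡ 1 mod 4, sign kept]
  = (50/187)    [237 ≡ 50 mod 187]
  = -(25/187)    [187 ≡ 3 mod 8 ⇒ (2/187) = -1]
  = -(187/25)    [QR: 25 ≡ 1 mod 4, sign kept]
  = -(12/25)    [187 ≡ 12 mod 25]
  = -(3/25)    [25 ≡ 1 mod 8 ⇒ (2/25)^2 = +1]
  = -(25/3)    [QR: 25 ≡ 1 mod 4, sign kept]
  = -(1/3)    [25 ≡ 1 mod 3]
  = -1    [(1/3) = 1]

-1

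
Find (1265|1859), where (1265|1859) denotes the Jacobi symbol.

1265 ≡ 1 (mod 4), so quadratic reciprocity gives (1265|1859) = (1859|1265). Reduce: 1859 ≡ 594 (mod 1265). Now have (594|1265).
Factor out 2: 594 = 2·297. Since 1265 ≡ 1 (mod 8), (2|1265) = +1. Now have (297|1265).
297 ≡ 1 (mod 4), so quadratic reciprocity gives (297|1265) = (1265|297). Reduce: 1265 ≡ 77 (mod 297). Now have (77|297).
77 ≡ 1 (mod 4), so quadratic reciprocity gives (77|297) = (297|77). Reduce: 297 ≡ 66 (mod 77). Now have (66|77).
Factor out 2: 66 = 2·33. Since 77 ≡ 5 (mod 8), (2|77) = -1. Now have -(33|77).
33 ≡ 1 (mod 4), so quadratic reciprocity gives (33|77) = (77|33). Reduce: 77 ≡ 11 (mod 33). Now have -(11|33).
33 ≡ 1 (mod 4), so quadratic reciprocity gives (11|33) = (33|11). Reduce: 33 ≡ 0 (mod 11). Now have -(0|11).
The numerator is now 0 with denominator 11 > 1: the symbol is 0.

0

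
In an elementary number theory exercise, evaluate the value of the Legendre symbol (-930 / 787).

(-930 / 787)
  = (644 / 787)    [-930 ≡ 644 mod 787]
  = (161 / 787)    [787 ≡ 3 mod 8 ⇒ (2 / 787)^2 = +1]
  = (787 / 161)    [QR: 161 ≡ 1 mod 4, sign kept]
  = (143 / 161)    [787 ≡ 143 mod 161]
  = (161 / 143)    [QR: 161 ≡ 1 mod 4, sign kept]
  = (18 / 143)    [161 ≡ 18 mod 143]
  = (9 / 143)    [143 ≡ 7 mod 8 ⇒ (2 / 143) = +1]
  = (143 / 9)    [QR: 9 ≡ 1 mod 4, sign kept]
  = (8 / 9)    [143 ≡ 8 mod 9]
  = (1 / 9)    [9 ≡ 1 mod 8 ⇒ (2 / 9)^3 = +1]
  = 1    [(1 / 9) = 1]

1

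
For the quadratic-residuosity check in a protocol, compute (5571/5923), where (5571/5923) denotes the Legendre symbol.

-1

(5571/5923)
  = -(5923/5571)    [QR: both ≡ 3 mod 4, sign flips]
  = -(352/5571)    [5923 ≡ 352 mod 5571]
  = (11/5571)    [5571 ≡ 3 mod 8 ⇒ (2/5571)^5 = -1]
  = -(5571/11)    [QR: both ≡ 3 mod 4, sign flips]
  = -(5/11)    [5571 ≡ 5 mod 11]
  = -(11/5)    [QR: 5 ≡ 1 mod 4, sign kept]
  = -(1/5)    [11 ≡ 1 mod 5]
  = -1    [(1/5) = 1]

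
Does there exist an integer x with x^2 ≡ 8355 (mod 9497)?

9497 ≡ 1 (mod 4), so quadratic reciprocity gives (8355/9497) = (9497/8355). Reduce: 9497 ≡ 1142 (mod 8355). Now have (1142/8355).
Factor out 2: 1142 = 2·571. Since 8355 ≡ 3 (mod 8), (2/8355) = -1. Now have -(571/8355).
Both 571 ≡ 3 and 8355 ≡ 3 (mod 4), so reciprocity gives (571/8355) = -(8355/571). Reduce: 8355 ≡ 361 (mod 571). Now have (361/571).
361 ≡ 1 (mod 4), so quadratic reciprocity gives (361/571) = (571/361). Reduce: 571 ≡ 210 (mod 361). Now have (210/361).
Factor out 2: 210 = 2·105. Since 361 ≡ 1 (mod 8), (2/361) = +1. Now have (105/361).
105 ≡ 1 (mod 4), so quadratic reciprocity gives (105/361) = (361/105). Reduce: 361 ≡ 46 (mod 105). Now have (46/105).
Factor out 2: 46 = 2·23. Since 105 ≡ 1 (mod 8), (2/105) = +1. Now have (23/105).
105 ≡ 1 (mod 4), so quadratic reciprocity gives (23/105) = (105/23). Reduce: 105 ≡ 13 (mod 23). Now have (13/23).
13 ≡ 1 (mod 4), so quadratic reciprocity gives (13/23) = (23/13). Reduce: 23 ≡ 10 (mod 13). Now have (10/13).
Factor out 2: 10 = 2·5. Since 13 ≡ 5 (mod 8), (2/13) = -1. Now have -(5/13).
5 ≡ 1 (mod 4), so quadratic reciprocity gives (5/13) = (13/5). Reduce: 13 ≡ 3 (mod 5). Now have -(3/5).
5 ≡ 1 (mod 4), so quadratic reciprocity gives (3/5) = (5/3). Reduce: 5 ≡ 2 (mod 3). Now have -(2/3).
Factor out 2: 2 = 2. Since 3 ≡ 3 (mod 8), (2/3) = -1. Now have (1/3).
(1/3) = 1. Collecting the sign factors: 1.
(8355/9497) = 1, and 9497 is prime, so 8355 is a quadratic residue mod 9497.

yes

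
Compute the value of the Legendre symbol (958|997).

1

(958|997)
  = -(479|997)    [997 ≡ 5 mod 8 ⇒ (2|997) = -1]
  = -(997|479)    [QR: 997 ≡ 1 mod 4, sign kept]
  = -(39|479)    [997 ≡ 39 mod 479]
  = (479|39)    [QR: both ≡ 3 mod 4, sign flips]
  = (11|39)    [479 ≡ 11 mod 39]
  = -(39|11)    [QR: both ≡ 3 mod 4, sign flips]
  = -(6|11)    [39 ≡ 6 mod 11]
  = (3|11)    [11 ≡ 3 mod 8 ⇒ (2|11) = -1]
  = -(11|3)    [QR: both ≡ 3 mod 4, sign flips]
  = -(2|3)    [11 ≡ 2 mod 3]
  = (1|3)    [3 ≡ 3 mod 8 ⇒ (2|3) = -1]
  = 1    [(1|3) = 1]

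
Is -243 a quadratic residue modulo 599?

Pull out -1: (-243|599) = (-1|599)·(243|599). Since 599 ≡ 3 (mod 4), (-1|599) = -1. Now have -(243|599).
Both 243 ≡ 3 and 599 ≡ 3 (mod 4), so reciprocity gives (243|599) = -(599|243). Reduce: 599 ≡ 113 (mod 243). Now have (113|243).
113 ≡ 1 (mod 4), so quadratic reciprocity gives (113|243) = (243|113). Reduce: 243 ≡ 17 (mod 113). Now have (17|113).
17 ≡ 1 (mod 4), so quadratic reciprocity gives (17|113) = (113|17). Reduce: 113 ≡ 11 (mod 17). Now have (11|17).
17 ≡ 1 (mod 4), so quadratic reciprocity gives (11|17) = (17|11). Reduce: 17 ≡ 6 (mod 11). Now have (6|11).
Factor out 2: 6 = 2·3. Since 11 ≡ 3 (mod 8), (2|11) = -1. Now have -(3|11).
Both 3 ≡ 3 and 11 ≡ 3 (mod 4), so reciprocity gives (3|11) = -(11|3). Reduce: 11 ≡ 2 (mod 3). Now have (2|3).
Factor out 2: 2 = 2. Since 3 ≡ 3 (mod 8), (2|3) = -1. Now have -(1|3).
(1|3) = 1. Collecting the sign factors: -1.
The Legendre symbol is -1, so x^2 ≡ -243 (mod 599) has no solution.

no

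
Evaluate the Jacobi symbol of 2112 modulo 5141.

-1

Factor out 2: 2112 = 2^6·33. Since 5141 ≡ 5 (mod 8), (2/5141) = -1, and (2/5141)^6 = +1. Now have (33/5141).
33 ≡ 1 (mod 4), so quadratic reciprocity gives (33/5141) = (5141/33). Reduce: 5141 ≡ 26 (mod 33). Now have (26/33).
Factor out 2: 26 = 2·13. Since 33 ≡ 1 (mod 8), (2/33) = +1. Now have (13/33).
13 ≡ 1 (mod 4), so quadratic reciprocity gives (13/33) = (33/13). Reduce: 33 ≡ 7 (mod 13). Now have (7/13).
13 ≡ 1 (mod 4), so quadratic reciprocity gives (7/13) = (13/7). Reduce: 13 ≡ 6 (mod 7). Now have (6/7).
Factor out 2: 6 = 2·3. Since 7 ≡ 7 (mod 8), (2/7) = +1. Now have (3/7).
Both 3 ≡ 3 and 7 ≡ 3 (mod 4), so reciprocity gives (3/7) = -(7/3). Reduce: 7 ≡ 1 (mod 3). Now have -(1/3).
(1/3) = 1. Collecting the sign factors: -1.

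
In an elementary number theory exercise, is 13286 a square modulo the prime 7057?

(13286/7057)
  = (6229/7057)    [13286 ≡ 6229 mod 7057]
  = (7057/6229)    [QR: 6229 ≡ 1 mod 4, sign kept]
  = (828/6229)    [7057 ≡ 828 mod 6229]
  = (207/6229)    [6229 ≡ 5 mod 8 ⇒ (2/6229)^2 = +1]
  = (6229/207)    [QR: 6229 ≡ 1 mod 4, sign kept]
  = (19/207)    [6229 ≡ 19 mod 207]
  = -(207/19)    [QR: both ≡ 3 mod 4, sign flips]
  = -(17/19)    [207 ≡ 17 mod 19]
  = -(19/17)    [QR: 17 ≡ 1 mod 4, sign kept]
  = -(2/17)    [19 ≡ 2 mod 17]
  = -(1/17)    [17 ≡ 1 mod 8 ⇒ (2/17) = +1]
  = -1    [(1/17) = 1]
The Legendre symbol is -1, so x^2 ≡ 13286 (mod 7057) has no solution.

no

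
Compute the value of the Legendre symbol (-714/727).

(-714/727)
  = (13/727)    [-714 ≡ 13 mod 727]
  = (727/13)    [QR: 13 ≡ 1 mod 4, sign kept]
  = (12/13)    [727 ≡ 12 mod 13]
  = (3/13)    [13 ≡ 5 mod 8 ⇒ (2/13)^2 = +1]
  = (13/3)    [QR: 13 ≡ 1 mod 4, sign kept]
  = (1/3)    [13 ≡ 1 mod 3]
  = 1    [(1/3) = 1]

1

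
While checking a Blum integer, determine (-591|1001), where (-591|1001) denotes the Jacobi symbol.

-1

Pull out -1: (-591|1001) = (-1|1001)·(591|1001). Since 1001 ≡ 1 (mod 4), (-1|1001) = +1. Now have (591|1001).
1001 ≡ 1 (mod 4), so quadratic reciprocity gives (591|1001) = (1001|591). Reduce: 1001 ≡ 410 (mod 591). Now have (410|591).
Factor out 2: 410 = 2·205. Since 591 ≡ 7 (mod 8), (2|591) = +1. Now have (205|591).
205 ≡ 1 (mod 4), so quadratic reciprocity gives (205|591) = (591|205). Reduce: 591 ≡ 181 (mod 205). Now have (181|205).
181 ≡ 1 (mod 4), so quadratic reciprocity gives (181|205) = (205|181). Reduce: 205 ≡ 24 (mod 181). Now have (24|181).
Factor out 2: 24 = 2^3·3. Since 181 ≡ 5 (mod 8), (2|181) = -1, and (2|181)^3 = -1. Now have -(3|181).
181 ≡ 1 (mod 4), so quadratic reciprocity gives (3|181) = (181|3). Reduce: 181 ≡ 1 (mod 3). Now have -(1|3).
(1|3) = 1. Collecting the sign factors: -1.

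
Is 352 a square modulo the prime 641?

yes

(352/641)
  = (11/641)    [641 ≡ 1 mod 8 ⇒ (2/641)^5 = +1]
  = (641/11)    [QR: 641 ≡ 1 mod 4, sign kept]
  = (3/11)    [641 ≡ 3 mod 11]
  = -(11/3)    [QR: both ≡ 3 mod 4, sign flips]
  = -(2/3)    [11 ≡ 2 mod 3]
  = (1/3)    [3 ≡ 3 mod 8 ⇒ (2/3) = -1]
  = 1    [(1/3) = 1]
The Legendre symbol is 1, so x^2 ≡ 352 (mod 641) has solution.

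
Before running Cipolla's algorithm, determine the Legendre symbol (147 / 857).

857 ≡ 1 (mod 4), so quadratic reciprocity gives (147 / 857) = (857 / 147). Reduce: 857 ≡ 122 (mod 147). Now have (122 / 147).
Factor out 2: 122 = 2·61. Since 147 ≡ 3 (mod 8), (2 / 147) = -1. Now have -(61 / 147).
61 ≡ 1 (mod 4), so quadratic reciprocity gives (61 / 147) = (147 / 61). Reduce: 147 ≡ 25 (mod 61). Now have -(25 / 61).
25 ≡ 1 (mod 4), so quadratic reciprocity gives (25 / 61) = (61 / 25). Reduce: 61 ≡ 11 (mod 25). Now have -(11 / 25).
25 ≡ 1 (mod 4), so quadratic reciprocity gives (11 / 25) = (25 / 11). Reduce: 25 ≡ 3 (mod 11). Now have -(3 / 11).
Both 3 ≡ 3 and 11 ≡ 3 (mod 4), so reciprocity gives (3 / 11) = -(11 / 3). Reduce: 11 ≡ 2 (mod 3). Now have (2 / 3).
Factor out 2: 2 = 2. Since 3 ≡ 3 (mod 8), (2 / 3) = -1. Now have -(1 / 3).
(1 / 3) = 1. Collecting the sign factors: -1.

-1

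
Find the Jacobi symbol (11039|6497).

(11039|6497)
  = (4542|6497)    [11039 ≡ 4542 mod 6497]
  = (2271|6497)    [6497 ≡ 1 mod 8 ⇒ (2|6497) = +1]
  = (6497|2271)    [QR: 6497 ≡ 1 mod 4, sign kept]
  = (1955|2271)    [6497 ≡ 1955 mod 2271]
  = -(2271|1955)    [QR: both ≡ 3 mod 4, sign flips]
  = -(316|1955)    [2271 ≡ 316 mod 1955]
  = -(79|1955)    [1955 ≡ 3 mod 8 ⇒ (2|1955)^2 = +1]
  = (1955|79)    [QR: both ≡ 3 mod 4, sign flips]
  = (59|79)    [1955 ≡ 59 mod 79]
  = -(79|59)    [QR: both ≡ 3 mod 4, sign flips]
  = -(20|59)    [79 ≡ 20 mod 59]
  = -(5|59)    [59 ≡ 3 mod 8 ⇒ (2|59)^2 = +1]
  = -(59|5)    [QR: 5 ≡ 1 mod 4, sign kept]
  = -(4|5)    [59 ≡ 4 mod 5]
  = -(1|5)    [5 ≡ 5 mod 8 ⇒ (2|5)^2 = +1]
  = -1    [(1|5) = 1]

-1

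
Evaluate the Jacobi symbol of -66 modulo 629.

-1

(-66/629)
  = (563/629)    [-66 ≡ 563 mod 629]
  = (629/563)    [QR: 629 ≡ 1 mod 4, sign kept]
  = (66/563)    [629 ≡ 66 mod 563]
  = -(33/563)    [563 ≡ 3 mod 8 ⇒ (2/563) = -1]
  = -(563/33)    [QR: 33 ≡ 1 mod 4, sign kept]
  = -(2/33)    [563 ≡ 2 mod 33]
  = -(1/33)    [33 ≡ 1 mod 8 ⇒ (2/33) = +1]
  = -1    [(1/33) = 1]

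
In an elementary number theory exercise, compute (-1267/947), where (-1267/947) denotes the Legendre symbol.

1

(-1267/947)
  = (627/947)    [-1267 ≡ 627 mod 947]
  = -(947/627)    [QR: both ≡ 3 mod 4, sign flips]
  = -(320/627)    [947 ≡ 320 mod 627]
  = -(5/627)    [627 ≡ 3 mod 8 ⇒ (2/627)^6 = +1]
  = -(627/5)    [QR: 5 ≡ 1 mod 4, sign kept]
  = -(2/5)    [627 ≡ 2 mod 5]
  = (1/5)    [5 ≡ 5 mod 8 ⇒ (2/5) = -1]
  = 1    [(1/5) = 1]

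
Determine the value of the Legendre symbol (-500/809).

1

(-500/809)
  = (500/809)    [809 ≡ 1 mod 4 ⇒ (-1/809) = +1]
  = (125/809)    [809 ≡ 1 mod 8 ⇒ (2/809)^2 = +1]
  = (809/125)    [QR: 125 ≡ 1 mod 4, sign kept]
  = (59/125)    [809 ≡ 59 mod 125]
  = (125/59)    [QR: 125 ≡ 1 mod 4, sign kept]
  = (7/59)    [125 ≡ 7 mod 59]
  = -(59/7)    [QR: both ≡ 3 mod 4, sign flips]
  = -(3/7)    [59 ≡ 3 mod 7]
  = (7/3)    [QR: both ≡ 3 mod 4, sign flips]
  = (1/3)    [7 ≡ 1 mod 3]
  = 1    [(1/3) = 1]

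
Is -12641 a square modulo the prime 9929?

no

Pull out -1: (-12641/9929) = (-1/9929)·(12641/9929). Since 9929 ≡ 1 (mod 4), (-1/9929) = +1. Now have (12641/9929).
Reduce the numerator: 12641 ≡ 2712 (mod 9929), so (12641/9929) = (2712/9929).
Factor out 2: 2712 = 2^3·339. Since 9929 ≡ 1 (mod 8), (2/9929) = +1, and (2/9929)^3 = +1. Now have (339/9929).
9929 ≡ 1 (mod 4), so quadratic reciprocity gives (339/9929) = (9929/339). Reduce: 9929 ≡ 98 (mod 339). Now have (98/339).
Factor out 2: 98 = 2·49. Since 339 ≡ 3 (mod 8), (2/339) = -1. Now have -(49/339).
49 ≡ 1 (mod 4), so quadratic reciprocity gives (49/339) = (339/49). Reduce: 339 ≡ 45 (mod 49). Now have -(45/49).
45 ≡ 1 (mod 4), so quadratic reciprocity gives (45/49) = (49/45). Reduce: 49 ≡ 4 (mod 45). Now have -(4/45).
Factor out 2: 4 = 2^2. Since 45 ≡ 5 (mod 8), (2/45) = -1, and (2/45)^2 = +1. Now have -(1/45).
(1/45) = 1. Collecting the sign factors: -1.
(-12641/9929) = -1, and 9929 is prime, so -12641 is not a quadratic residue mod 9929.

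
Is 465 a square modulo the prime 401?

yes

Reduce the numerator: 465 ≡ 64 (mod 401), so (465/401) = (64/401).
Factor out 2: 64 = 2^6. Since 401 ≡ 1 (mod 8), (2/401) = +1, and (2/401)^6 = +1. Now have (1/401).
(1/401) = 1. Collecting the sign factors: 1.
(465/401) = 1, and 401 is prime, so 465 is a quadratic residue mod 401.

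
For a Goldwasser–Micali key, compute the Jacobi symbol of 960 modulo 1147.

Factor out 2: 960 = 2^6·15. Since 1147 ≡ 3 (mod 8), (2/1147) = -1, and (2/1147)^6 = +1. Now have (15/1147).
Both 15 ≡ 3 and 1147 ≡ 3 (mod 4), so reciprocity gives (15/1147) = -(1147/15). Reduce: 1147 ≡ 7 (mod 15). Now have -(7/15).
Both 7 ≡ 3 and 15 ≡ 3 (mod 4), so reciprocity gives (7/15) = -(15/7). Reduce: 15 ≡ 1 (mod 7). Now have (1/7).
(1/7) = 1. Collecting the sign factors: 1.

1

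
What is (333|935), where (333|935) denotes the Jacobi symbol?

1

333 ≡ 1 (mod 4), so quadratic reciprocity gives (333|935) = (935|333). Reduce: 935 ≡ 269 (mod 333). Now have (269|333).
269 ≡ 1 (mod 4), so quadratic reciprocity gives (269|333) = (333|269). Reduce: 333 ≡ 64 (mod 269). Now have (64|269).
Factor out 2: 64 = 2^6. Since 269 ≡ 5 (mod 8), (2|269) = -1, and (2|269)^6 = +1. Now have (1|269).
(1|269) = 1. Collecting the sign factors: 1.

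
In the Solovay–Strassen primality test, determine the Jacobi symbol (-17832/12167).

1

(-17832/12167)
  = (6502/12167)    [-17832 ≡ 6502 mod 12167]
  = (3251/12167)    [12167 ≡ 7 mod 8 ⇒ (2/12167) = +1]
  = -(12167/3251)    [QR: both ≡ 3 mod 4, sign flips]
  = -(2414/3251)    [12167 ≡ 2414 mod 3251]
  = (1207/3251)    [3251 ≡ 3 mod 8 ⇒ (2/3251) = -1]
  = -(3251/1207)    [QR: both ≡ 3 mod 4, sign flips]
  = -(837/1207)    [3251 ≡ 837 mod 1207]
  = -(1207/837)    [QR: 837 ≡ 1 mod 4, sign kept]
  = -(370/837)    [1207 ≡ 370 mod 837]
  = (185/837)    [837 ≡ 5 mod 8 ⇒ (2/837) = -1]
  = (837/185)    [QR: 185 ≡ 1 mod 4, sign kept]
  = (97/185)    [837 ≡ 97 mod 185]
  = (185/97)    [QR: 97 ≡ 1 mod 4, sign kept]
  = (88/97)    [185 ≡ 88 mod 97]
  = (11/97)    [97 ≡ 1 mod 8 ⇒ (2/97)^3 = +1]
  = (97/11)    [QR: 97 ≡ 1 mod 4, sign kept]
  = (9/11)    [97 ≡ 9 mod 11]
  = (11/9)    [QR: 9 ≡ 1 mod 4, sign kept]
  = (2/9)    [11 ≡ 2 mod 9]
  = (1/9)    [9 ≡ 1 mod 8 ⇒ (2/9) = +1]
  = 1    [(1/9) = 1]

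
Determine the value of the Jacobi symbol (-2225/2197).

(-2225/2197)
  = (2169/2197)    [-2225 ≡ 2169 mod 2197]
  = (2197/2169)    [QR: 2169 ≡ 1 mod 4, sign kept]
  = (28/2169)    [2197 ≡ 28 mod 2169]
  = (7/2169)    [2169 ≡ 1 mod 8 ⇒ (2/2169)^2 = +1]
  = (2169/7)    [QR: 2169 ≡ 1 mod 4, sign kept]
  = (6/7)    [2169 ≡ 6 mod 7]
  = (3/7)    [7 ≡ 7 mod 8 ⇒ (2/7) = +1]
  = -(7/3)    [QR: both ≡ 3 mod 4, sign flips]
  = -(1/3)    [7 ≡ 1 mod 3]
  = -1    [(1/3) = 1]

-1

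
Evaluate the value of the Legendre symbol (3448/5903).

-1

Factor out 2: 3448 = 2^3·431. Since 5903 ≡ 7 (mod 8), (2/5903) = +1, and (2/5903)^3 = +1. Now have (431/5903).
Both 431 ≡ 3 and 5903 ≡ 3 (mod 4), so reciprocity gives (431/5903) = -(5903/431). Reduce: 5903 ≡ 300 (mod 431). Now have -(300/431).
Factor out 2: 300 = 2^2·75. Since 431 ≡ 7 (mod 8), (2/431) = +1, and (2/431)^2 = +1. Now have -(75/431).
Both 75 ≡ 3 and 431 ≡ 3 (mod 4), so reciprocity gives (75/431) = -(431/75). Reduce: 431 ≡ 56 (mod 75). Now have (56/75).
Factor out 2: 56 = 2^3·7. Since 75 ≡ 3 (mod 8), (2/75) = -1, and (2/75)^3 = -1. Now have -(7/75).
Both 7 ≡ 3 and 75 ≡ 3 (mod 4), so reciprocity gives (7/75) = -(75/7). Reduce: 75 ≡ 5 (mod 7). Now have (5/7).
5 ≡ 1 (mod 4), so quadratic reciprocity gives (5/7) = (7/5). Reduce: 7 ≡ 2 (mod 5). Now have (2/5).
Factor out 2: 2 = 2. Since 5 ≡ 5 (mod 8), (2/5) = -1. Now have -(1/5).
(1/5) = 1. Collecting the sign factors: -1.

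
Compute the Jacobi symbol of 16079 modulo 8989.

Reduce the numerator: 16079 ≡ 7090 (mod 8989), so (16079/8989) = (7090/8989).
Factor out 2: 7090 = 2·3545. Since 8989 ≡ 5 (mod 8), (2/8989) = -1. Now have -(3545/8989).
3545 ≡ 1 (mod 4), so quadratic reciprocity gives (3545/8989) = (8989/3545). Reduce: 8989 ≡ 1899 (mod 3545). Now have -(1899/3545).
3545 ≡ 1 (mod 4), so quadratic reciprocity gives (1899/3545) = (3545/1899). Reduce: 3545 ≡ 1646 (mod 1899). Now have -(1646/1899).
Factor out 2: 1646 = 2·823. Since 1899 ≡ 3 (mod 8), (2/1899) = -1. Now have (823/1899).
Both 823 ≡ 3 and 1899 ≡ 3 (mod 4), so reciprocity gives (823/1899) = -(1899/823). Reduce: 1899 ≡ 253 (mod 823). Now have -(253/823).
253 ≡ 1 (mod 4), so quadratic reciprocity gives (253/823) = (823/253). Reduce: 823 ≡ 64 (mod 253). Now have -(64/253).
Factor out 2: 64 = 2^6. Since 253 ≡ 5 (mod 8), (2/253) = -1, and (2/253)^6 = +1. Now have -(1/253).
(1/253) = 1. Collecting the sign factors: -1.

-1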